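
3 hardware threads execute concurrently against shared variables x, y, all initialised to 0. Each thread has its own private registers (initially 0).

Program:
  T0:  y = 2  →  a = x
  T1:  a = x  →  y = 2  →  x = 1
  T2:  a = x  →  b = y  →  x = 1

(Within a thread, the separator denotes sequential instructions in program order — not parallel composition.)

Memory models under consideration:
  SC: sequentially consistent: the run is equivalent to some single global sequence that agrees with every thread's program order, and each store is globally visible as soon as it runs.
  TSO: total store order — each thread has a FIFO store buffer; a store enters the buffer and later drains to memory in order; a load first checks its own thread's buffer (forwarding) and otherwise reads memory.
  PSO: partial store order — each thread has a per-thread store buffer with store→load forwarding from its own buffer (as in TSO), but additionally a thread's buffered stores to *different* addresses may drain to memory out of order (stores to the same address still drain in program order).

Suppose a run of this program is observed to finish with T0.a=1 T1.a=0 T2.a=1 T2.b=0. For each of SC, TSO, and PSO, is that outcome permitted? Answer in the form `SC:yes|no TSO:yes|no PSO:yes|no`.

outcome vector order: (T0.a,T1.a,T2.a,T2.b)
[SC] allowed = {(0,0,0,0) (0,0,0,2) (0,0,1,2) (0,1,0,0) (0,1,0,2) (1,0,0,0) (1,0,0,2) (1,0,1,2) (1,1,0,0) (1,1,0,2)}
[TSO] allowed = {(0,0,0,0) (0,0,0,2) (0,0,1,2) (0,1,0,0) (0,1,0,2) (1,0,0,0) (1,0,0,2) (1,0,1,2) (1,1,0,0) (1,1,0,2)}
[PSO] allowed = {(0,0,0,0) (0,0,0,2) (0,0,1,0) (0,0,1,2) (0,1,0,0) (0,1,0,2) (1,0,0,0) (1,0,0,2) (1,0,1,0) (1,0,1,2) (1,1,0,0) (1,1,0,2)}
target (1,0,1,0) ∈ {PSO}

SC:no TSO:no PSO:yes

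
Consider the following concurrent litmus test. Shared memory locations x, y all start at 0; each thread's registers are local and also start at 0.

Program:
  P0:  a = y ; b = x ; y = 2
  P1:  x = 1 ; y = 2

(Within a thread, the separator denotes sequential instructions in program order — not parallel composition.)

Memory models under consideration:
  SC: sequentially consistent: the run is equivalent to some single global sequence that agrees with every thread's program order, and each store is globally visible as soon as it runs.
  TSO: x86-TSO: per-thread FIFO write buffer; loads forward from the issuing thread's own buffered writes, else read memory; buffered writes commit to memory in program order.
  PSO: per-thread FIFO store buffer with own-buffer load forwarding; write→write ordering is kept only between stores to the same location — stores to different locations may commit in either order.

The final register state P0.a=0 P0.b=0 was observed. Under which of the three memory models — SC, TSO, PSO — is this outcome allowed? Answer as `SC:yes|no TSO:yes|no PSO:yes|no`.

outcome vector order: (P0.a,P0.b)
under SC → 00, 01, 21
under TSO → 00, 01, 21
under PSO → 00, 01, 20, 21
target 00 ∈ {SC,TSO,PSO}

SC:yes TSO:yes PSO:yes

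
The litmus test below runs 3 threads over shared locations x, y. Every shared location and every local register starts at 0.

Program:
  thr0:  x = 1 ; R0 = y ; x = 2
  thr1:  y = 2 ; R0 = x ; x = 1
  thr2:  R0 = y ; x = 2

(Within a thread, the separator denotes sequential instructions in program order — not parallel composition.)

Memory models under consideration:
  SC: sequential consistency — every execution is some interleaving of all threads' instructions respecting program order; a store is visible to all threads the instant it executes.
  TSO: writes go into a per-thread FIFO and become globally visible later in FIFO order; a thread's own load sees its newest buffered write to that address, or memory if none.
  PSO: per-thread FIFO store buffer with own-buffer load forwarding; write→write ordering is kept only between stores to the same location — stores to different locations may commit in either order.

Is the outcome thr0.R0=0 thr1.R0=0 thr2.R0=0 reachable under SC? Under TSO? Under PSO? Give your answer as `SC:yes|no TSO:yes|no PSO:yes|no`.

SC:no TSO:yes PSO:yes

outcome vector order: (thr0.R0,thr1.R0,thr2.R0)
[SC] allowed = {0/1/0 0/1/2 0/2/0 0/2/2 2/0/0 2/0/2 2/1/0 2/1/2 2/2/0 2/2/2}
[TSO] allowed = {0/0/0 0/0/2 0/1/0 0/1/2 0/2/0 0/2/2 2/0/0 2/0/2 2/1/0 2/1/2 2/2/0 2/2/2}
[PSO] allowed = {0/0/0 0/0/2 0/1/0 0/1/2 0/2/0 0/2/2 2/0/0 2/0/2 2/1/0 2/1/2 2/2/0 2/2/2}
target 0/0/0 ∈ {TSO,PSO}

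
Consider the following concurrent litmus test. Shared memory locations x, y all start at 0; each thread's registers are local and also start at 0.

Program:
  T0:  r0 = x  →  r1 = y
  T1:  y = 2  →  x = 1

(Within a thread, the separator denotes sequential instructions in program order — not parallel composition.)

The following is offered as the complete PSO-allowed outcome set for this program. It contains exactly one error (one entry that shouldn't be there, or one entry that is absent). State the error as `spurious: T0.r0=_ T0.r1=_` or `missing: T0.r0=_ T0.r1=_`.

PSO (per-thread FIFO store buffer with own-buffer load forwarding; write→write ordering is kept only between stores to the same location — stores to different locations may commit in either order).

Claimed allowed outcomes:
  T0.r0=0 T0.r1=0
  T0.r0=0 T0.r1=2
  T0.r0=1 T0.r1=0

missing: T0.r0=1 T0.r1=2

outcome vector order: (T0.r0,T0.r1)
PSO: 4 outcomes — {0/0; 0/2; 1/0; 1/2}
PSO∖claimed = {1/2}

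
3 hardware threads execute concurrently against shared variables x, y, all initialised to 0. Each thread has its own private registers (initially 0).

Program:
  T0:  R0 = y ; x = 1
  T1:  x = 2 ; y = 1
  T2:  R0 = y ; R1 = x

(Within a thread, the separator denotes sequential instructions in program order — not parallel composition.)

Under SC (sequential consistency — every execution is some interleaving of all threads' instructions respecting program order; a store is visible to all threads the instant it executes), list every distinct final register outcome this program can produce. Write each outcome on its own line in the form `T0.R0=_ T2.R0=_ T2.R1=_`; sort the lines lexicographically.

T0.R0=0 T2.R0=0 T2.R1=0
T0.R0=0 T2.R0=0 T2.R1=1
T0.R0=0 T2.R0=0 T2.R1=2
T0.R0=0 T2.R0=1 T2.R1=1
T0.R0=0 T2.R0=1 T2.R1=2
T0.R0=1 T2.R0=0 T2.R1=0
T0.R0=1 T2.R0=0 T2.R1=1
T0.R0=1 T2.R0=0 T2.R1=2
T0.R0=1 T2.R0=1 T2.R1=1
T0.R0=1 T2.R0=1 T2.R1=2

outcome vector order: (T0.R0,T2.R0,T2.R1)
|SC outcomes| = 10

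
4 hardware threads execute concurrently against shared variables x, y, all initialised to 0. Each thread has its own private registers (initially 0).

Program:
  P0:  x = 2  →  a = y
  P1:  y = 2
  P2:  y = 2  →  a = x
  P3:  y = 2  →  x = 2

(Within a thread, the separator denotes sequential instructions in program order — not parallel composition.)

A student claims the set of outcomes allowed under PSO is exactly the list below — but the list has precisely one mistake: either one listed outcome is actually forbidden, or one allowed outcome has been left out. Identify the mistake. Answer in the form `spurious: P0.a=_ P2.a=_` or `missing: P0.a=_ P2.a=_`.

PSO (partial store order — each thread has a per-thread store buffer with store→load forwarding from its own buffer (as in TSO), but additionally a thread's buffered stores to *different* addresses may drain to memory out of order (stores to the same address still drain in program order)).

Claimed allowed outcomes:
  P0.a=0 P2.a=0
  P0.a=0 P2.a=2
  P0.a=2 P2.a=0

outcome vector order: (P0.a,P2.a)
PSO: 4 outcomes — {<0 0> <0 2> <2 0> <2 2>}
PSO∖claimed = {<2 2>}

missing: P0.a=2 P2.a=2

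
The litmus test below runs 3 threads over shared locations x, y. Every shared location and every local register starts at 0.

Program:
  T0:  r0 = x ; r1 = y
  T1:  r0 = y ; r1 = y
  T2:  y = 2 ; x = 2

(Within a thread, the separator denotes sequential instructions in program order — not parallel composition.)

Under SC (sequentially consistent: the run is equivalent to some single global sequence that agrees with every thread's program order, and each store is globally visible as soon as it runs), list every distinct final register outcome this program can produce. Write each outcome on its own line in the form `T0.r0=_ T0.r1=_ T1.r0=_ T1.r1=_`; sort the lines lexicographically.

outcome vector order: (T0.r0,T0.r1,T1.r0,T1.r1)
|SC outcomes| = 9

T0.r0=0 T0.r1=0 T1.r0=0 T1.r1=0
T0.r0=0 T0.r1=0 T1.r0=0 T1.r1=2
T0.r0=0 T0.r1=0 T1.r0=2 T1.r1=2
T0.r0=0 T0.r1=2 T1.r0=0 T1.r1=0
T0.r0=0 T0.r1=2 T1.r0=0 T1.r1=2
T0.r0=0 T0.r1=2 T1.r0=2 T1.r1=2
T0.r0=2 T0.r1=2 T1.r0=0 T1.r1=0
T0.r0=2 T0.r1=2 T1.r0=0 T1.r1=2
T0.r0=2 T0.r1=2 T1.r0=2 T1.r1=2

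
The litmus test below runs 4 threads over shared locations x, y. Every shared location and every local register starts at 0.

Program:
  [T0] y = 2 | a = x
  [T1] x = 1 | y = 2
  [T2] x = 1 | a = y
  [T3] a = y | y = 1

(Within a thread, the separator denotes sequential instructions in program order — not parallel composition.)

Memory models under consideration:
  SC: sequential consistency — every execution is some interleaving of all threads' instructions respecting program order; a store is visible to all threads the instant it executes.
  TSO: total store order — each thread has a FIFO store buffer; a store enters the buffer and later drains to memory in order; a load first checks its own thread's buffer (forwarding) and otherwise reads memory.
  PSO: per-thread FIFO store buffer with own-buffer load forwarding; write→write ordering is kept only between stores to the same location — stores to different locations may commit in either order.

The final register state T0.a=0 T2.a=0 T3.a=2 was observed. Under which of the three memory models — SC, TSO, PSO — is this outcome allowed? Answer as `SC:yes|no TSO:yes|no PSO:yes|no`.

SC:no TSO:yes PSO:yes

outcome vector order: (T0.a,T2.a,T3.a)
under SC → <0 1 0> <0 1 2> <0 2 0> <0 2 2> <1 0 0> <1 0 2> <1 1 0> <1 1 2> <1 2 0> <1 2 2>
under TSO → <0 0 0> <0 0 2> <0 1 0> <0 1 2> <0 2 0> <0 2 2> <1 0 0> <1 0 2> <1 1 0> <1 1 2> <1 2 0> <1 2 2>
under PSO → <0 0 0> <0 0 2> <0 1 0> <0 1 2> <0 2 0> <0 2 2> <1 0 0> <1 0 2> <1 1 0> <1 1 2> <1 2 0> <1 2 2>
target <0 0 2> ∈ {TSO,PSO}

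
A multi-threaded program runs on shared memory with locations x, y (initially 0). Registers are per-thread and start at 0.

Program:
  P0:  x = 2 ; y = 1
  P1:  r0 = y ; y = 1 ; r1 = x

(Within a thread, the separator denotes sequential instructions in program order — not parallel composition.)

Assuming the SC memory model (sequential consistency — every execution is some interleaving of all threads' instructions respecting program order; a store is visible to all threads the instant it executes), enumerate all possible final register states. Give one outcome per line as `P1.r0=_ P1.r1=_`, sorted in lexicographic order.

outcome vector order: (P1.r0,P1.r1)
|SC outcomes| = 3

P1.r0=0 P1.r1=0
P1.r0=0 P1.r1=2
P1.r0=1 P1.r1=2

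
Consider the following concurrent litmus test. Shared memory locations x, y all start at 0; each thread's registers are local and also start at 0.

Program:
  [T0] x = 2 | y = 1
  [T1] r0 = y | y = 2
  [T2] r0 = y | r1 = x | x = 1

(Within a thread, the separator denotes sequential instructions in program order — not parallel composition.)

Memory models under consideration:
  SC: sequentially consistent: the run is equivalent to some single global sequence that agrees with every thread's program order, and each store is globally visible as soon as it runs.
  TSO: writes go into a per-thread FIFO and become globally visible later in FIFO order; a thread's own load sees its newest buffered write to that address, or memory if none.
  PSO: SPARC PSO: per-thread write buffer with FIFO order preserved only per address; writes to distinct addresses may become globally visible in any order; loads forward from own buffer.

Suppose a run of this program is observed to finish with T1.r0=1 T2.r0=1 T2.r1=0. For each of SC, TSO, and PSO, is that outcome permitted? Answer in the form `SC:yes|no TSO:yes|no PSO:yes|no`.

SC:no TSO:no PSO:yes

outcome vector order: (T1.r0,T2.r0,T2.r1)
[SC] allowed = {(0,0,0); (0,0,2); (0,1,2); (0,2,0); (0,2,2); (1,0,0); (1,0,2); (1,1,2); (1,2,2)}
[TSO] allowed = {(0,0,0); (0,0,2); (0,1,2); (0,2,0); (0,2,2); (1,0,0); (1,0,2); (1,1,2); (1,2,2)}
[PSO] allowed = {(0,0,0); (0,0,2); (0,1,0); (0,1,2); (0,2,0); (0,2,2); (1,0,0); (1,0,2); (1,1,0); (1,1,2); (1,2,0); (1,2,2)}
target (1,1,0) ∈ {PSO}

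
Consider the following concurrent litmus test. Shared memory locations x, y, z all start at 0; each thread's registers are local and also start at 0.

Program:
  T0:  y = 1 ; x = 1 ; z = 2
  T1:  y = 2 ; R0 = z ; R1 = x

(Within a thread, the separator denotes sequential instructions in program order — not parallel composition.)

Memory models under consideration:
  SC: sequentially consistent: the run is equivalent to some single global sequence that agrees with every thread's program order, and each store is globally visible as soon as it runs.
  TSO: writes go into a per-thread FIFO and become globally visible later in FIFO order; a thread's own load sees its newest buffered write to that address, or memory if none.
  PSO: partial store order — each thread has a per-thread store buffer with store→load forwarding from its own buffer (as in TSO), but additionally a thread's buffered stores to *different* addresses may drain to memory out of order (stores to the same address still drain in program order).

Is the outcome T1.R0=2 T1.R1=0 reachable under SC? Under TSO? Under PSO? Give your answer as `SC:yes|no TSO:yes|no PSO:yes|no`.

outcome vector order: (T1.R0,T1.R1)
[SC] allowed = {(0,0) (0,1) (2,1)}
[TSO] allowed = {(0,0) (0,1) (2,1)}
[PSO] allowed = {(0,0) (0,1) (2,0) (2,1)}
target (2,0) ∈ {PSO}

SC:no TSO:no PSO:yes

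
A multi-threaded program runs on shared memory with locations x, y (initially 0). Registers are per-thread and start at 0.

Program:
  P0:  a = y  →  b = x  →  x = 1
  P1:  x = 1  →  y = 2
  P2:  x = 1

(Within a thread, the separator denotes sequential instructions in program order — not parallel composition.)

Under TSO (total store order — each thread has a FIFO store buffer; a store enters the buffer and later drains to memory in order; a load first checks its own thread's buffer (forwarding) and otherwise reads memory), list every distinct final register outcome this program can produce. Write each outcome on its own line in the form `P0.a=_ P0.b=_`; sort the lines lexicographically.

outcome vector order: (P0.a,P0.b)
|TSO outcomes| = 3

P0.a=0 P0.b=0
P0.a=0 P0.b=1
P0.a=2 P0.b=1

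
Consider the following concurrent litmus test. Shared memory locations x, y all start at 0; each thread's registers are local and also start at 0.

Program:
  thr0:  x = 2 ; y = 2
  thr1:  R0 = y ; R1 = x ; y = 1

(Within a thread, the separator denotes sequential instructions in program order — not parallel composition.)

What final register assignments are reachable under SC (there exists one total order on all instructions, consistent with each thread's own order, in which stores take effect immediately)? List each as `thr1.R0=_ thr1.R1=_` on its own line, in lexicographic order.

outcome vector order: (thr1.R0,thr1.R1)
|SC outcomes| = 3

thr1.R0=0 thr1.R1=0
thr1.R0=0 thr1.R1=2
thr1.R0=2 thr1.R1=2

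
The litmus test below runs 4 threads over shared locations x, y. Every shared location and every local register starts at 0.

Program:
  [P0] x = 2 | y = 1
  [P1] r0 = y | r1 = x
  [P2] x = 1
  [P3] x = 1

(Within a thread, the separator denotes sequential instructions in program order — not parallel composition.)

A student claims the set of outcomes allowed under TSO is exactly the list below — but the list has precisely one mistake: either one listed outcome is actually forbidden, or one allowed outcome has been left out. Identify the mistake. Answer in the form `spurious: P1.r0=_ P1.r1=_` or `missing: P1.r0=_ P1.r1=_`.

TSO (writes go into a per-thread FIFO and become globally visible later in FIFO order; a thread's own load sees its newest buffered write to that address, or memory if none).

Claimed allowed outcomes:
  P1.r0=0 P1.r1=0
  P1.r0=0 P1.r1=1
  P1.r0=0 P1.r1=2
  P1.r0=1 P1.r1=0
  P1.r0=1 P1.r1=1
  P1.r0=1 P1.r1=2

outcome vector order: (P1.r0,P1.r1)
under TSO → <0 0>; <0 1>; <0 2>; <1 1>; <1 2>
claimed∖TSO = {<1 0>}

spurious: P1.r0=1 P1.r1=0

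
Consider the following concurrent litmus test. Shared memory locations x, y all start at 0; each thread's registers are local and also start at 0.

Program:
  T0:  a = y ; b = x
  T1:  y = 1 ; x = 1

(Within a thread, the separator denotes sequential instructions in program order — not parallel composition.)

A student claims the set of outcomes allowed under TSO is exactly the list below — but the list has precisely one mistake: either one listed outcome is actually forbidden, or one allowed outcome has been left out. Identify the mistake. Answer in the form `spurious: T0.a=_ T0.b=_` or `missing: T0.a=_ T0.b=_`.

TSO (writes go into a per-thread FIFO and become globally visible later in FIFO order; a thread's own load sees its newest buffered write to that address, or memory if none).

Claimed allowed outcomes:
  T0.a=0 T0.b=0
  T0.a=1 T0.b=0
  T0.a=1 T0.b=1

outcome vector order: (T0.a,T0.b)
under TSO → (0,0) (0,1) (1,0) (1,1)
TSO∖claimed = {(0,1)}

missing: T0.a=0 T0.b=1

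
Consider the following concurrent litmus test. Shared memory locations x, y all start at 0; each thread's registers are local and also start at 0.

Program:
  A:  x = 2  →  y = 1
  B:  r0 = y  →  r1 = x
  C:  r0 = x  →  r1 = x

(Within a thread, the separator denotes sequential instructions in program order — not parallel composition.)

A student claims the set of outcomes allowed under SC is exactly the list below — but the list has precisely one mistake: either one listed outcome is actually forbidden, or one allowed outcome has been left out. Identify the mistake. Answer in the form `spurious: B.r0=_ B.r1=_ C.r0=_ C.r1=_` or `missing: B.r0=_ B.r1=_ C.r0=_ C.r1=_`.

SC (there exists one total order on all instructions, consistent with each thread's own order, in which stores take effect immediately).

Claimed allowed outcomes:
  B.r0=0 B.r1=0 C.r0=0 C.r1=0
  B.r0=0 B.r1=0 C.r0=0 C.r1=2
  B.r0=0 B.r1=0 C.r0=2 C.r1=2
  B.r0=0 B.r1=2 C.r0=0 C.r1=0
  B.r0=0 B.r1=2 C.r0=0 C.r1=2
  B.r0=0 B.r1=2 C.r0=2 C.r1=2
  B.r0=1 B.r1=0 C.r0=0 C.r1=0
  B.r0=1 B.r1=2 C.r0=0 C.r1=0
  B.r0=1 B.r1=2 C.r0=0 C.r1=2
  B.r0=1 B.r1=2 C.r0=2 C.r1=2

spurious: B.r0=1 B.r1=0 C.r0=0 C.r1=0

outcome vector order: (B.r0,B.r1,C.r0,C.r1)
SC: 9 outcomes — {0000, 0002, 0022, 0200, 0202, 0222, 1200, 1202, 1222}
claimed∖SC = {1000}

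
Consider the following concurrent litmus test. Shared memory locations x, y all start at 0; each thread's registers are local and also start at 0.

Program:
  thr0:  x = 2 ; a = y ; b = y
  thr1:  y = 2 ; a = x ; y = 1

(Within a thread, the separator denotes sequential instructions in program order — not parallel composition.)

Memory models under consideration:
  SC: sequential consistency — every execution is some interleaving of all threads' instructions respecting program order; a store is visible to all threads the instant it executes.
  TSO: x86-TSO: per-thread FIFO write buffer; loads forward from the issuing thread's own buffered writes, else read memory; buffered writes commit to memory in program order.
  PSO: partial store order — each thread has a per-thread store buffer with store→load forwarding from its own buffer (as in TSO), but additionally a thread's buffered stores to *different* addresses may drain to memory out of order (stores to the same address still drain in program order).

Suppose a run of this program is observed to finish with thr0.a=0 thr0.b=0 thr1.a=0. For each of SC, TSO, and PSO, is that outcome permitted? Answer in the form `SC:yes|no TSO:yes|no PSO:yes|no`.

SC:no TSO:yes PSO:yes

outcome vector order: (thr0.a,thr0.b,thr1.a)
under SC → (0,0,2), (0,1,2), (0,2,2), (1,1,0), (1,1,2), (2,1,0), (2,1,2), (2,2,0), (2,2,2)
under TSO → (0,0,0), (0,0,2), (0,1,0), (0,1,2), (0,2,0), (0,2,2), (1,1,0), (1,1,2), (2,1,0), (2,1,2), (2,2,0), (2,2,2)
under PSO → (0,0,0), (0,0,2), (0,1,0), (0,1,2), (0,2,0), (0,2,2), (1,1,0), (1,1,2), (2,1,0), (2,1,2), (2,2,0), (2,2,2)
target (0,0,0) ∈ {TSO,PSO}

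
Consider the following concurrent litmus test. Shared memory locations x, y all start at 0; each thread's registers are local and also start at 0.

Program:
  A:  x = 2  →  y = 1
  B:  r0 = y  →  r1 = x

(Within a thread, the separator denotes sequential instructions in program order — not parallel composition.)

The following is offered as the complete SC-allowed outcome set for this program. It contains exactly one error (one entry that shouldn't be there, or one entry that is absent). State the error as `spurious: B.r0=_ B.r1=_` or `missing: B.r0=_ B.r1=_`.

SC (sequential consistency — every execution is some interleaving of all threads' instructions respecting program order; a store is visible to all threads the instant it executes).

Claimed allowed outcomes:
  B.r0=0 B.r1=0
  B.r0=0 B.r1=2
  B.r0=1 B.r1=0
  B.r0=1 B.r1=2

spurious: B.r0=1 B.r1=0

outcome vector order: (B.r0,B.r1)
[SC] allowed = {(0,0), (0,2), (1,2)}
claimed∖SC = {(1,0)}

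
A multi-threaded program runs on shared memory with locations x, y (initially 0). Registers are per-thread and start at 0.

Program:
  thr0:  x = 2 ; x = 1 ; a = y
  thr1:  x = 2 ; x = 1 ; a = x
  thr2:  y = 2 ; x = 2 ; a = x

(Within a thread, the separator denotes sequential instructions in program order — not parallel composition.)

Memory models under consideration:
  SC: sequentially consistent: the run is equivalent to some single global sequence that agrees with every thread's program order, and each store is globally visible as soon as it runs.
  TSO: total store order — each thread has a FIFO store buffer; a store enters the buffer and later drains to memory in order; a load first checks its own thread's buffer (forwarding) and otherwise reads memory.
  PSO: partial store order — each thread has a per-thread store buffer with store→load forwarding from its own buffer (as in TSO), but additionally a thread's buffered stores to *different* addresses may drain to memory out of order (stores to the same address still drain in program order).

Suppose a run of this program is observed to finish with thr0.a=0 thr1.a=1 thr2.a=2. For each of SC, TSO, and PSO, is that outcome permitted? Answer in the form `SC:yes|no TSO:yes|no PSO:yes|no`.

SC:yes TSO:yes PSO:yes

outcome vector order: (thr0.a,thr1.a,thr2.a)
SC: 7 outcomes — {(0,1,1); (0,1,2); (0,2,2); (2,1,1); (2,1,2); (2,2,1); (2,2,2)}
TSO: 8 outcomes — {(0,1,1); (0,1,2); (0,2,1); (0,2,2); (2,1,1); (2,1,2); (2,2,1); (2,2,2)}
PSO: 8 outcomes — {(0,1,1); (0,1,2); (0,2,1); (0,2,2); (2,1,1); (2,1,2); (2,2,1); (2,2,2)}
target (0,1,2) ∈ {SC,TSO,PSO}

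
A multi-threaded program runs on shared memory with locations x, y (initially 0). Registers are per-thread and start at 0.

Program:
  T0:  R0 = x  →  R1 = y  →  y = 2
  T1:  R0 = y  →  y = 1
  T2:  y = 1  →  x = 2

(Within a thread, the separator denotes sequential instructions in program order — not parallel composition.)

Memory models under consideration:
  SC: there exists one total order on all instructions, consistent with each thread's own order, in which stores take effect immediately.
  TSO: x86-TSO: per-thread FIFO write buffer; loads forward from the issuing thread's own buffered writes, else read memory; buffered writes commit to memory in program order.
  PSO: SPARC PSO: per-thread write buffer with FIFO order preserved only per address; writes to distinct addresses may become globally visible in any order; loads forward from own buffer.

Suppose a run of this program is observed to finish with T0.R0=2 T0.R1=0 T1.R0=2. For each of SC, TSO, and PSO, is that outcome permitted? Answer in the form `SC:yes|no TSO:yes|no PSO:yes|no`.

outcome vector order: (T0.R0,T0.R1,T1.R0)
under SC → 000 001 002 010 011 012 210 211 212
under TSO → 000 001 002 010 011 012 210 211 212
under PSO → 000 001 002 010 011 012 200 201 202 210 211 212
target 202 ∈ {PSO}

SC:no TSO:no PSO:yes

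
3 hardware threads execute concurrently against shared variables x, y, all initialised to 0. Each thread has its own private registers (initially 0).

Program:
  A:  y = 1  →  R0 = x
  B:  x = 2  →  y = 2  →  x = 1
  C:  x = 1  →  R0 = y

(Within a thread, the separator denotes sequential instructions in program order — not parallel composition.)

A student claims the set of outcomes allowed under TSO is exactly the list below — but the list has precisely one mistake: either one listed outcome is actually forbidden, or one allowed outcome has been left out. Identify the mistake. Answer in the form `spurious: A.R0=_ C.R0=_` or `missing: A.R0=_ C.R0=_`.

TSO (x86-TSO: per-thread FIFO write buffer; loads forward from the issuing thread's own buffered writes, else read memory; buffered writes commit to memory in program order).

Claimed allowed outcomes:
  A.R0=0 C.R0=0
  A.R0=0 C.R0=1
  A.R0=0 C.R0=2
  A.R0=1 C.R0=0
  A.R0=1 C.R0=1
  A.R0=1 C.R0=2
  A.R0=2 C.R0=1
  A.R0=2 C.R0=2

outcome vector order: (A.R0,C.R0)
TSO (9): 0/0 0/1 0/2 1/0 1/1 1/2 2/0 2/1 2/2
TSO∖claimed = {2/0}

missing: A.R0=2 C.R0=0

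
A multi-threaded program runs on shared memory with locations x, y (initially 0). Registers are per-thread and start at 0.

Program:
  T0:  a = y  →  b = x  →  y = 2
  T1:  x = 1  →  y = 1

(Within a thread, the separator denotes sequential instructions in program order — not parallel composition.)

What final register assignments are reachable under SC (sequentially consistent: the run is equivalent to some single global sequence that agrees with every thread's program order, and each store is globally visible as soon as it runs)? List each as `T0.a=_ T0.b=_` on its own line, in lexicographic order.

T0.a=0 T0.b=0
T0.a=0 T0.b=1
T0.a=1 T0.b=1

outcome vector order: (T0.a,T0.b)
|SC outcomes| = 3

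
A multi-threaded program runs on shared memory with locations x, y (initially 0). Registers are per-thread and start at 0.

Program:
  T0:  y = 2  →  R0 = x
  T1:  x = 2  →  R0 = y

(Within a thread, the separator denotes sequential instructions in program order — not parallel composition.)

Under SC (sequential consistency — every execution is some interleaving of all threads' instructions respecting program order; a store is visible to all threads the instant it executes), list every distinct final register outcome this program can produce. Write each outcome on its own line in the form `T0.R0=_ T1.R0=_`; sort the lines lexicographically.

T0.R0=0 T1.R0=2
T0.R0=2 T1.R0=0
T0.R0=2 T1.R0=2

outcome vector order: (T0.R0,T1.R0)
|SC outcomes| = 3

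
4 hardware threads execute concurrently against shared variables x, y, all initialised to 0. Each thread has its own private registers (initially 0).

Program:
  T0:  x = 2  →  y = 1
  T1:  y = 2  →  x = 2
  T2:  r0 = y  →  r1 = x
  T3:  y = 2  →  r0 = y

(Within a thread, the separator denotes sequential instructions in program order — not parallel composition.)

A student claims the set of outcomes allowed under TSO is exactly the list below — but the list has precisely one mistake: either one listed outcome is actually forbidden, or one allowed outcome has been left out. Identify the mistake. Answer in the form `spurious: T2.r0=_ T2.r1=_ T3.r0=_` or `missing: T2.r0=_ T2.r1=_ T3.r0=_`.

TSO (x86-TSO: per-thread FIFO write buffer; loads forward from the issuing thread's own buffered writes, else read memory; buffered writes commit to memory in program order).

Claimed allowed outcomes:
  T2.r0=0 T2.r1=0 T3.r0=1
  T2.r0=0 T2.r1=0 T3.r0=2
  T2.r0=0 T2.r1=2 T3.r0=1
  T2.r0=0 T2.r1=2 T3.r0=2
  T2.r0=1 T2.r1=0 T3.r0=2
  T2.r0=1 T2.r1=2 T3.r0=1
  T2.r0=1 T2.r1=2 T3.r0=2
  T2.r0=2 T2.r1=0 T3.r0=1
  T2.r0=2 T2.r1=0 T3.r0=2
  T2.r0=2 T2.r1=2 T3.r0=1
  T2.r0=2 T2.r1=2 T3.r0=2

spurious: T2.r0=1 T2.r1=0 T3.r0=2

outcome vector order: (T2.r0,T2.r1,T3.r0)
under TSO → 0/0/1 0/0/2 0/2/1 0/2/2 1/2/1 1/2/2 2/0/1 2/0/2 2/2/1 2/2/2
claimed∖TSO = {1/0/2}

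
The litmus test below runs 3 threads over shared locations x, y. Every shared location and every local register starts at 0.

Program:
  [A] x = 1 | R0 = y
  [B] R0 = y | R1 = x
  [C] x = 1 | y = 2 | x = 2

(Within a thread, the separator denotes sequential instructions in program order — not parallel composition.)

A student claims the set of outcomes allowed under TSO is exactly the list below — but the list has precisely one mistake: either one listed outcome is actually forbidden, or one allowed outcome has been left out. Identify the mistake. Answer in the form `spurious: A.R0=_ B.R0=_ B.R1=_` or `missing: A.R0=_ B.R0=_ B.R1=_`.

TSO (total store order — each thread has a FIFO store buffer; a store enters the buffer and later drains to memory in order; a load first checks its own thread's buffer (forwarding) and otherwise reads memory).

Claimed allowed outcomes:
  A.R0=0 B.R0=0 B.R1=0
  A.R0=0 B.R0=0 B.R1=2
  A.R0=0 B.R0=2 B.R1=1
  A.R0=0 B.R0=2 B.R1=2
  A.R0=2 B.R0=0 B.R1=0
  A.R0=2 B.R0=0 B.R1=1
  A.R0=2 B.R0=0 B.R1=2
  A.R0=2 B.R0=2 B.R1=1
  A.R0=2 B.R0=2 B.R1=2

outcome vector order: (A.R0,B.R0,B.R1)
[TSO] allowed = {<0 0 0>, <0 0 1>, <0 0 2>, <0 2 1>, <0 2 2>, <2 0 0>, <2 0 1>, <2 0 2>, <2 2 1>, <2 2 2>}
TSO∖claimed = {<0 0 1>}

missing: A.R0=0 B.R0=0 B.R1=1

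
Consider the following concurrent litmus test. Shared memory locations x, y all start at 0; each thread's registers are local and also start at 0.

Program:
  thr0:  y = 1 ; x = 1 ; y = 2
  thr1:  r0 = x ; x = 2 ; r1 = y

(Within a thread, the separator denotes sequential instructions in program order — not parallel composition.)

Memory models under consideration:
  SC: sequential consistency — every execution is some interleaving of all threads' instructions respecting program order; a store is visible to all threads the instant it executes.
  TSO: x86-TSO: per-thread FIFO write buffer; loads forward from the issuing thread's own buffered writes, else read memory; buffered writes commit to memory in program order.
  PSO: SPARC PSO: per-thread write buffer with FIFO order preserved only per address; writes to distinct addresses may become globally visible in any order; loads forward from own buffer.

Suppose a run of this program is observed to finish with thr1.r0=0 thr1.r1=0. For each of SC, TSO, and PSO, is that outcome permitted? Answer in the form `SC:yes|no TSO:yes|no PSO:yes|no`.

SC:yes TSO:yes PSO:yes

outcome vector order: (thr1.r0,thr1.r1)
SC: 5 outcomes — {(0,0); (0,1); (0,2); (1,1); (1,2)}
TSO: 5 outcomes — {(0,0); (0,1); (0,2); (1,1); (1,2)}
PSO: 6 outcomes — {(0,0); (0,1); (0,2); (1,0); (1,1); (1,2)}
target (0,0) ∈ {SC,TSO,PSO}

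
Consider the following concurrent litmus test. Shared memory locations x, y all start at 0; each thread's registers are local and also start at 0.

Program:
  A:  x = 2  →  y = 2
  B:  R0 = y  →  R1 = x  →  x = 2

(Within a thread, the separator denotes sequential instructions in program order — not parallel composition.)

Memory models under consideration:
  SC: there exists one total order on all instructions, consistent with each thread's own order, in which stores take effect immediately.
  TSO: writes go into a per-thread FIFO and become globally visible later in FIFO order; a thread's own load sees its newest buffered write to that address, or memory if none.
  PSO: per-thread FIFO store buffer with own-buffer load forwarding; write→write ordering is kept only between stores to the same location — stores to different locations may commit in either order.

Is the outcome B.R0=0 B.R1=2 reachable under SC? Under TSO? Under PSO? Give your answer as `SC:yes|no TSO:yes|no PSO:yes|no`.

outcome vector order: (B.R0,B.R1)
SC: 3 outcomes — {0/0; 0/2; 2/2}
TSO: 3 outcomes — {0/0; 0/2; 2/2}
PSO: 4 outcomes — {0/0; 0/2; 2/0; 2/2}
target 0/2 ∈ {SC,TSO,PSO}

SC:yes TSO:yes PSO:yes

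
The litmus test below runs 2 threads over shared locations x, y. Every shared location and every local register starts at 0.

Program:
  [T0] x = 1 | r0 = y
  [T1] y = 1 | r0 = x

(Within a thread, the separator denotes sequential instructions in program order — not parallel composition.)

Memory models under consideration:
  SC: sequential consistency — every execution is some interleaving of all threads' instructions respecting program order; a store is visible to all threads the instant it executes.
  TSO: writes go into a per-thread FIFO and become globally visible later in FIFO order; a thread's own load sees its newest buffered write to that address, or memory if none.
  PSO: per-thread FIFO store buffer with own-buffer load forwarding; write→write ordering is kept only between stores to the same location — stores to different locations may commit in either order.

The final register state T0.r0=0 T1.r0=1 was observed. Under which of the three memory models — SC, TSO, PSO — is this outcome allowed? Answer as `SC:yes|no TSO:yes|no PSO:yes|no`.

outcome vector order: (T0.r0,T1.r0)
[SC] allowed = {01 10 11}
[TSO] allowed = {00 01 10 11}
[PSO] allowed = {00 01 10 11}
target 01 ∈ {SC,TSO,PSO}

SC:yes TSO:yes PSO:yes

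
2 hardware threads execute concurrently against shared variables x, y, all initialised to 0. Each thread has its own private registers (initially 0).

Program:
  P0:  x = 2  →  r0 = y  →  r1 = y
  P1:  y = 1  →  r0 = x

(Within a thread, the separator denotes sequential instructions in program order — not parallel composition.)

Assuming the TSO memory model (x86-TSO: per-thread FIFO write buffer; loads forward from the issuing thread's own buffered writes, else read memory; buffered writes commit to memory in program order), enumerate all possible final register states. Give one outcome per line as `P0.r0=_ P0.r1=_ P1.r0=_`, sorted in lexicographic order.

P0.r0=0 P0.r1=0 P1.r0=0
P0.r0=0 P0.r1=0 P1.r0=2
P0.r0=0 P0.r1=1 P1.r0=0
P0.r0=0 P0.r1=1 P1.r0=2
P0.r0=1 P0.r1=1 P1.r0=0
P0.r0=1 P0.r1=1 P1.r0=2

outcome vector order: (P0.r0,P0.r1,P1.r0)
|TSO outcomes| = 6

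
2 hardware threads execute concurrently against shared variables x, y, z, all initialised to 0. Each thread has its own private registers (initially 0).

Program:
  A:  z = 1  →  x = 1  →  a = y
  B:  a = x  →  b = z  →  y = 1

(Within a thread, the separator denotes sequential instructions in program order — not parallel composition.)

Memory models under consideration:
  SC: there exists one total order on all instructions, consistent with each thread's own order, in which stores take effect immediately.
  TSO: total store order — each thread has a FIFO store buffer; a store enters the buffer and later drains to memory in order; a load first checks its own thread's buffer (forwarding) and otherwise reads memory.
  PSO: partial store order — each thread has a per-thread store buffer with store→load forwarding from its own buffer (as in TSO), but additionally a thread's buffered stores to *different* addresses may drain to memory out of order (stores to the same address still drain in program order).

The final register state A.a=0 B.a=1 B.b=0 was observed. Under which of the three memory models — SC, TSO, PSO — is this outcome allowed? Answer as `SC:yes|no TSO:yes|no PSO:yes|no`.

SC:no TSO:no PSO:yes

outcome vector order: (A.a,B.a,B.b)
under SC → 0/0/0, 0/0/1, 0/1/1, 1/0/0, 1/0/1, 1/1/1
under TSO → 0/0/0, 0/0/1, 0/1/1, 1/0/0, 1/0/1, 1/1/1
under PSO → 0/0/0, 0/0/1, 0/1/0, 0/1/1, 1/0/0, 1/0/1, 1/1/0, 1/1/1
target 0/1/0 ∈ {PSO}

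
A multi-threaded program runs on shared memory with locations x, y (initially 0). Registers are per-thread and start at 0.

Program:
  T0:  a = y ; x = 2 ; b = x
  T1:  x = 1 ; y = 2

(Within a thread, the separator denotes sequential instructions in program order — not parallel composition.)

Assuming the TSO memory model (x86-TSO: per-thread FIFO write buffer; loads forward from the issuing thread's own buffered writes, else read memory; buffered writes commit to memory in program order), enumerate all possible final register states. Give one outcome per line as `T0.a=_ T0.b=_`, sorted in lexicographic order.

T0.a=0 T0.b=1
T0.a=0 T0.b=2
T0.a=2 T0.b=2

outcome vector order: (T0.a,T0.b)
|TSO outcomes| = 3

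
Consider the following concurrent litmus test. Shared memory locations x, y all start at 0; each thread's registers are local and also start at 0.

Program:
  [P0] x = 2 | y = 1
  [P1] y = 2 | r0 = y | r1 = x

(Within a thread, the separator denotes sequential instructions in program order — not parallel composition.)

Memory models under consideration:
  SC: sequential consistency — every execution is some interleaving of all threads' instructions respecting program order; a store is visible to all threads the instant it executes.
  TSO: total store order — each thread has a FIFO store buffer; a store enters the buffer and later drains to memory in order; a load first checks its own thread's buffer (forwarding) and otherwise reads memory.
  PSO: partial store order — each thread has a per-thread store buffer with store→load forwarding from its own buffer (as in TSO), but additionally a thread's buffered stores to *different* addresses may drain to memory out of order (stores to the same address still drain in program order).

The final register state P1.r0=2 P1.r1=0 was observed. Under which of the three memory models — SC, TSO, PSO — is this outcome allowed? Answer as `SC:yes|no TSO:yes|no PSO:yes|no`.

SC:yes TSO:yes PSO:yes

outcome vector order: (P1.r0,P1.r1)
SC (3): <1 2>, <2 0>, <2 2>
TSO (3): <1 2>, <2 0>, <2 2>
PSO (4): <1 0>, <1 2>, <2 0>, <2 2>
target <2 0> ∈ {SC,TSO,PSO}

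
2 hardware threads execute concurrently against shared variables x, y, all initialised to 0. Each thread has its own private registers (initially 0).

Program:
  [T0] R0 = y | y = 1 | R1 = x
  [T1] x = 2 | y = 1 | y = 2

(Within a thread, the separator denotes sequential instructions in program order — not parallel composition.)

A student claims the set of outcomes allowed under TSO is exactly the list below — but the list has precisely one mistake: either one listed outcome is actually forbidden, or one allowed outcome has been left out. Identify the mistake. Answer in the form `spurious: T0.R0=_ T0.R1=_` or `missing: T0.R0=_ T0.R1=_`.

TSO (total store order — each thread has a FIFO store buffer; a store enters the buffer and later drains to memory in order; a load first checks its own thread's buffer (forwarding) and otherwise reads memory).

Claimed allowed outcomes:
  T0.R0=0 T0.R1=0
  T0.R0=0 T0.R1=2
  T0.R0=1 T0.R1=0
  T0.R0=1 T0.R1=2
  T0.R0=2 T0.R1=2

spurious: T0.R0=1 T0.R1=0

outcome vector order: (T0.R0,T0.R1)
[TSO] allowed = {00; 02; 12; 22}
claimed∖TSO = {10}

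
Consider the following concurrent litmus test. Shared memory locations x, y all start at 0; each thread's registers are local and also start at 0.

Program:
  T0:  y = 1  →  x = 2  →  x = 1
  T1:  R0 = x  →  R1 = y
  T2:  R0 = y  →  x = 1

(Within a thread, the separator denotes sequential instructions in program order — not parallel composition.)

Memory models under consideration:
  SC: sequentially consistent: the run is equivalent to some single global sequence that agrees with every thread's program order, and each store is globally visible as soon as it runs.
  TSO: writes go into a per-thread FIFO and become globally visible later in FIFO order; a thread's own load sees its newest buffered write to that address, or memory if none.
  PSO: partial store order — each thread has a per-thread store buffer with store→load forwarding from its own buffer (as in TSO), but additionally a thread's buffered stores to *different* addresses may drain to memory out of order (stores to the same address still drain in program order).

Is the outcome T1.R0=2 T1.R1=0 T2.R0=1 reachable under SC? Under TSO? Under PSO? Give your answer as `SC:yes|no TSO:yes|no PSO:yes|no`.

outcome vector order: (T1.R0,T1.R1,T2.R0)
SC (9): 000; 001; 010; 011; 100; 110; 111; 210; 211
TSO (9): 000; 001; 010; 011; 100; 110; 111; 210; 211
PSO (12): 000; 001; 010; 011; 100; 101; 110; 111; 200; 201; 210; 211
target 201 ∈ {PSO}

SC:no TSO:no PSO:yes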